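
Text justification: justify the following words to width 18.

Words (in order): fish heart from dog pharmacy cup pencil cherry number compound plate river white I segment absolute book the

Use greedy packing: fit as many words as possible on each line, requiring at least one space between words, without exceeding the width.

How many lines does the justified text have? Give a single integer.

Line 1: ['fish', 'heart', 'from'] (min_width=15, slack=3)
Line 2: ['dog', 'pharmacy', 'cup'] (min_width=16, slack=2)
Line 3: ['pencil', 'cherry'] (min_width=13, slack=5)
Line 4: ['number', 'compound'] (min_width=15, slack=3)
Line 5: ['plate', 'river', 'white'] (min_width=17, slack=1)
Line 6: ['I', 'segment', 'absolute'] (min_width=18, slack=0)
Line 7: ['book', 'the'] (min_width=8, slack=10)
Total lines: 7

Answer: 7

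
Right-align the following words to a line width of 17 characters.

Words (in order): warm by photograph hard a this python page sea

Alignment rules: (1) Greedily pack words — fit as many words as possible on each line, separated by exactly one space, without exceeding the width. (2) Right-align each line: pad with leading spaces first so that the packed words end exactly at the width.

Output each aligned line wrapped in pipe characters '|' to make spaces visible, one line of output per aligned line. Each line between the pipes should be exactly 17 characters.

Line 1: ['warm', 'by'] (min_width=7, slack=10)
Line 2: ['photograph', 'hard', 'a'] (min_width=17, slack=0)
Line 3: ['this', 'python', 'page'] (min_width=16, slack=1)
Line 4: ['sea'] (min_width=3, slack=14)

Answer: |          warm by|
|photograph hard a|
| this python page|
|              sea|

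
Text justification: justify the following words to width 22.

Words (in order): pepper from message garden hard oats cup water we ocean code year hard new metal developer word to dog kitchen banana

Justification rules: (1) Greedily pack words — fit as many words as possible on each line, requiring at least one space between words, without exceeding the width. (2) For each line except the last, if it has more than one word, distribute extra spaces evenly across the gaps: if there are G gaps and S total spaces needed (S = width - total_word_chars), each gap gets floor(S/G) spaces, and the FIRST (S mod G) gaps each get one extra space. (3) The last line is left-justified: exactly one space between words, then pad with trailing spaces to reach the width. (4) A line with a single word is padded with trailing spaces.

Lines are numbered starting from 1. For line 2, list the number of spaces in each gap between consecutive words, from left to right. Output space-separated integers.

Line 1: ['pepper', 'from', 'message'] (min_width=19, slack=3)
Line 2: ['garden', 'hard', 'oats', 'cup'] (min_width=20, slack=2)
Line 3: ['water', 'we', 'ocean', 'code'] (min_width=19, slack=3)
Line 4: ['year', 'hard', 'new', 'metal'] (min_width=19, slack=3)
Line 5: ['developer', 'word', 'to', 'dog'] (min_width=21, slack=1)
Line 6: ['kitchen', 'banana'] (min_width=14, slack=8)

Answer: 2 2 1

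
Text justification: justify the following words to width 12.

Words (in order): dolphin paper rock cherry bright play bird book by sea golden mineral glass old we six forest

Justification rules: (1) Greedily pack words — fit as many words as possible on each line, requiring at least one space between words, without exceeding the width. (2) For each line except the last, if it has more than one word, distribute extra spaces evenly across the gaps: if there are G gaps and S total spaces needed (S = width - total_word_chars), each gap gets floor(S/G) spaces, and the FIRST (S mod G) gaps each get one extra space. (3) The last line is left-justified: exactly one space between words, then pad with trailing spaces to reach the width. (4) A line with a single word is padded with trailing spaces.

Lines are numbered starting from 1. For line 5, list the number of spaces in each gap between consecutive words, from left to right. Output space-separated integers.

Line 1: ['dolphin'] (min_width=7, slack=5)
Line 2: ['paper', 'rock'] (min_width=10, slack=2)
Line 3: ['cherry'] (min_width=6, slack=6)
Line 4: ['bright', 'play'] (min_width=11, slack=1)
Line 5: ['bird', 'book', 'by'] (min_width=12, slack=0)
Line 6: ['sea', 'golden'] (min_width=10, slack=2)
Line 7: ['mineral'] (min_width=7, slack=5)
Line 8: ['glass', 'old', 'we'] (min_width=12, slack=0)
Line 9: ['six', 'forest'] (min_width=10, slack=2)

Answer: 1 1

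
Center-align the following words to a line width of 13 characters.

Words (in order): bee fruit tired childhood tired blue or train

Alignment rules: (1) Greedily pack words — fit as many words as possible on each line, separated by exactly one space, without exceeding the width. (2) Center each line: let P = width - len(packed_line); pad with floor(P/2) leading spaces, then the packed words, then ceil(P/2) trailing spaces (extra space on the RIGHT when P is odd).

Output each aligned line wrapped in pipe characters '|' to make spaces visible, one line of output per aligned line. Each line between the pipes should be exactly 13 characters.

Answer: |  bee fruit  |
|    tired    |
|  childhood  |
|tired blue or|
|    train    |

Derivation:
Line 1: ['bee', 'fruit'] (min_width=9, slack=4)
Line 2: ['tired'] (min_width=5, slack=8)
Line 3: ['childhood'] (min_width=9, slack=4)
Line 4: ['tired', 'blue', 'or'] (min_width=13, slack=0)
Line 5: ['train'] (min_width=5, slack=8)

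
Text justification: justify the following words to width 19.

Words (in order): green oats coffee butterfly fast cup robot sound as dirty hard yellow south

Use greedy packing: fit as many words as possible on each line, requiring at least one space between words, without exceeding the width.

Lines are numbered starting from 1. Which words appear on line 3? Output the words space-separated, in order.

Line 1: ['green', 'oats', 'coffee'] (min_width=17, slack=2)
Line 2: ['butterfly', 'fast', 'cup'] (min_width=18, slack=1)
Line 3: ['robot', 'sound', 'as'] (min_width=14, slack=5)
Line 4: ['dirty', 'hard', 'yellow'] (min_width=17, slack=2)
Line 5: ['south'] (min_width=5, slack=14)

Answer: robot sound as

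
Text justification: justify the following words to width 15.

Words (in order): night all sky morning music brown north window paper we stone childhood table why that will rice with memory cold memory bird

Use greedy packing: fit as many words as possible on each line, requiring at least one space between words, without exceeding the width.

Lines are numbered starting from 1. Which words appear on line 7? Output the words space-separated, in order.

Answer: will rice with

Derivation:
Line 1: ['night', 'all', 'sky'] (min_width=13, slack=2)
Line 2: ['morning', 'music'] (min_width=13, slack=2)
Line 3: ['brown', 'north'] (min_width=11, slack=4)
Line 4: ['window', 'paper', 'we'] (min_width=15, slack=0)
Line 5: ['stone', 'childhood'] (min_width=15, slack=0)
Line 6: ['table', 'why', 'that'] (min_width=14, slack=1)
Line 7: ['will', 'rice', 'with'] (min_width=14, slack=1)
Line 8: ['memory', 'cold'] (min_width=11, slack=4)
Line 9: ['memory', 'bird'] (min_width=11, slack=4)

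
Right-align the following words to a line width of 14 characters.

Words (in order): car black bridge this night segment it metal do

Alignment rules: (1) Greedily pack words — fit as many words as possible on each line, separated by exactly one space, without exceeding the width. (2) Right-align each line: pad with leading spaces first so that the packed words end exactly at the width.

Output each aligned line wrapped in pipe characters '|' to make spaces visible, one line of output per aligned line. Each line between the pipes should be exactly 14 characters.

Line 1: ['car', 'black'] (min_width=9, slack=5)
Line 2: ['bridge', 'this'] (min_width=11, slack=3)
Line 3: ['night', 'segment'] (min_width=13, slack=1)
Line 4: ['it', 'metal', 'do'] (min_width=11, slack=3)

Answer: |     car black|
|   bridge this|
| night segment|
|   it metal do|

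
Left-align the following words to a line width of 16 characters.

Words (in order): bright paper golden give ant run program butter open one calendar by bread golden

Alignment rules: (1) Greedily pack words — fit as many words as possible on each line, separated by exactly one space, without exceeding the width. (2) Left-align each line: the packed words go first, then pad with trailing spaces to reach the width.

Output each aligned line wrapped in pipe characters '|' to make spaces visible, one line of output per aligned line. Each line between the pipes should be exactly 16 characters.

Line 1: ['bright', 'paper'] (min_width=12, slack=4)
Line 2: ['golden', 'give', 'ant'] (min_width=15, slack=1)
Line 3: ['run', 'program'] (min_width=11, slack=5)
Line 4: ['butter', 'open', 'one'] (min_width=15, slack=1)
Line 5: ['calendar', 'by'] (min_width=11, slack=5)
Line 6: ['bread', 'golden'] (min_width=12, slack=4)

Answer: |bright paper    |
|golden give ant |
|run program     |
|butter open one |
|calendar by     |
|bread golden    |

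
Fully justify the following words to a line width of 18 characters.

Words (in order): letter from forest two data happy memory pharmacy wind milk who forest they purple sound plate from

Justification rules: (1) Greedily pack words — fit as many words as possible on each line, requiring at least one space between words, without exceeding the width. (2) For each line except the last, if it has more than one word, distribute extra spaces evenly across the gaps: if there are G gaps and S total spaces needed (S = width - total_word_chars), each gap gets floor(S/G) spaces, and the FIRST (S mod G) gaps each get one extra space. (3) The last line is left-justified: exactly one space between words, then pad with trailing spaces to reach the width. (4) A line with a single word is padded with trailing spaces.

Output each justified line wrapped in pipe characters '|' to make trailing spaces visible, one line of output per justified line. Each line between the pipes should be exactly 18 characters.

Line 1: ['letter', 'from', 'forest'] (min_width=18, slack=0)
Line 2: ['two', 'data', 'happy'] (min_width=14, slack=4)
Line 3: ['memory', 'pharmacy'] (min_width=15, slack=3)
Line 4: ['wind', 'milk', 'who'] (min_width=13, slack=5)
Line 5: ['forest', 'they', 'purple'] (min_width=18, slack=0)
Line 6: ['sound', 'plate', 'from'] (min_width=16, slack=2)

Answer: |letter from forest|
|two   data   happy|
|memory    pharmacy|
|wind    milk   who|
|forest they purple|
|sound plate from  |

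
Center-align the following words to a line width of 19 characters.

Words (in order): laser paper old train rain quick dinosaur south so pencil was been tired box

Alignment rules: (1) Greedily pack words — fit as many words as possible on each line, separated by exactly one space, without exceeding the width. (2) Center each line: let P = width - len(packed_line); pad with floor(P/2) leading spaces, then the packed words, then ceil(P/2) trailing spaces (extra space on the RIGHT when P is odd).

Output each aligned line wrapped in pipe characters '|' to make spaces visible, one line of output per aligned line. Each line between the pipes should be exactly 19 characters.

Answer: |  laser paper old  |
| train rain quick  |
| dinosaur south so |
|  pencil was been  |
|     tired box     |

Derivation:
Line 1: ['laser', 'paper', 'old'] (min_width=15, slack=4)
Line 2: ['train', 'rain', 'quick'] (min_width=16, slack=3)
Line 3: ['dinosaur', 'south', 'so'] (min_width=17, slack=2)
Line 4: ['pencil', 'was', 'been'] (min_width=15, slack=4)
Line 5: ['tired', 'box'] (min_width=9, slack=10)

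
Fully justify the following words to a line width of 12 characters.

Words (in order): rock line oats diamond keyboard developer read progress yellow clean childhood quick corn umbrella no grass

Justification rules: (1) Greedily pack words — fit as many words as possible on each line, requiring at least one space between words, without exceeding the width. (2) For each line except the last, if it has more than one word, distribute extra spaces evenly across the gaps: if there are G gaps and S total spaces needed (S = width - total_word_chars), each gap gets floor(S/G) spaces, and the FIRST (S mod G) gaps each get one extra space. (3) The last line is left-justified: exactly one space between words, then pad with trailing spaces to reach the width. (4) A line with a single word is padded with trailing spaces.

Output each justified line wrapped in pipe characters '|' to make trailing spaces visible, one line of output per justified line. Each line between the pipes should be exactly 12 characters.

Line 1: ['rock', 'line'] (min_width=9, slack=3)
Line 2: ['oats', 'diamond'] (min_width=12, slack=0)
Line 3: ['keyboard'] (min_width=8, slack=4)
Line 4: ['developer'] (min_width=9, slack=3)
Line 5: ['read'] (min_width=4, slack=8)
Line 6: ['progress'] (min_width=8, slack=4)
Line 7: ['yellow', 'clean'] (min_width=12, slack=0)
Line 8: ['childhood'] (min_width=9, slack=3)
Line 9: ['quick', 'corn'] (min_width=10, slack=2)
Line 10: ['umbrella', 'no'] (min_width=11, slack=1)
Line 11: ['grass'] (min_width=5, slack=7)

Answer: |rock    line|
|oats diamond|
|keyboard    |
|developer   |
|read        |
|progress    |
|yellow clean|
|childhood   |
|quick   corn|
|umbrella  no|
|grass       |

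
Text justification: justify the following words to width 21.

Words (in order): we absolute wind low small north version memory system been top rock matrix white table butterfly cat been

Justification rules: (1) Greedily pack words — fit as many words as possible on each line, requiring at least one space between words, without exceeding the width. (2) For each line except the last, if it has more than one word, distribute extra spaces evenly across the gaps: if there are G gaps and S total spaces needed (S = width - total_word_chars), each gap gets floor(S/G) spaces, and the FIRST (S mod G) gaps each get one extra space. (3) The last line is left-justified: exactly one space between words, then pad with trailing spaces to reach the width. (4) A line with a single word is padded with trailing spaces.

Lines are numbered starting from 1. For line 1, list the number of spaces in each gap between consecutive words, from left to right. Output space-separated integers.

Line 1: ['we', 'absolute', 'wind', 'low'] (min_width=20, slack=1)
Line 2: ['small', 'north', 'version'] (min_width=19, slack=2)
Line 3: ['memory', 'system', 'been'] (min_width=18, slack=3)
Line 4: ['top', 'rock', 'matrix', 'white'] (min_width=21, slack=0)
Line 5: ['table', 'butterfly', 'cat'] (min_width=19, slack=2)
Line 6: ['been'] (min_width=4, slack=17)

Answer: 2 1 1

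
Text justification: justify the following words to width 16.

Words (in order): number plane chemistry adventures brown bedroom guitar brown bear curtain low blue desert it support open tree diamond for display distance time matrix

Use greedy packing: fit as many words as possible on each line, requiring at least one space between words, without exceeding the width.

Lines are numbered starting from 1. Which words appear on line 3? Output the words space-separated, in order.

Answer: adventures brown

Derivation:
Line 1: ['number', 'plane'] (min_width=12, slack=4)
Line 2: ['chemistry'] (min_width=9, slack=7)
Line 3: ['adventures', 'brown'] (min_width=16, slack=0)
Line 4: ['bedroom', 'guitar'] (min_width=14, slack=2)
Line 5: ['brown', 'bear'] (min_width=10, slack=6)
Line 6: ['curtain', 'low', 'blue'] (min_width=16, slack=0)
Line 7: ['desert', 'it'] (min_width=9, slack=7)
Line 8: ['support', 'open'] (min_width=12, slack=4)
Line 9: ['tree', 'diamond', 'for'] (min_width=16, slack=0)
Line 10: ['display', 'distance'] (min_width=16, slack=0)
Line 11: ['time', 'matrix'] (min_width=11, slack=5)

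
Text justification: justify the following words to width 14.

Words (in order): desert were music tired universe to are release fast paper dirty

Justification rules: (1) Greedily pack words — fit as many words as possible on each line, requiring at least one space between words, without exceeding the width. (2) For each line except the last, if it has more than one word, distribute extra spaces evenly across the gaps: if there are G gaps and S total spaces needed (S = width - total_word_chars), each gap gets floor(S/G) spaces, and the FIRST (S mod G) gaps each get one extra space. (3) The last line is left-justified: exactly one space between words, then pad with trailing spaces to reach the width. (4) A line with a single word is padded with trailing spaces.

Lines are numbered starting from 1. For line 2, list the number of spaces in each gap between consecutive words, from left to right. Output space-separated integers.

Line 1: ['desert', 'were'] (min_width=11, slack=3)
Line 2: ['music', 'tired'] (min_width=11, slack=3)
Line 3: ['universe', 'to'] (min_width=11, slack=3)
Line 4: ['are', 'release'] (min_width=11, slack=3)
Line 5: ['fast', 'paper'] (min_width=10, slack=4)
Line 6: ['dirty'] (min_width=5, slack=9)

Answer: 4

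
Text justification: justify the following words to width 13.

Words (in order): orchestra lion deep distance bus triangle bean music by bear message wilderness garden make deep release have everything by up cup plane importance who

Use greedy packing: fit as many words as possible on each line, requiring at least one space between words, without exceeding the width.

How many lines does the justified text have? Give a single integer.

Line 1: ['orchestra'] (min_width=9, slack=4)
Line 2: ['lion', 'deep'] (min_width=9, slack=4)
Line 3: ['distance', 'bus'] (min_width=12, slack=1)
Line 4: ['triangle', 'bean'] (min_width=13, slack=0)
Line 5: ['music', 'by', 'bear'] (min_width=13, slack=0)
Line 6: ['message'] (min_width=7, slack=6)
Line 7: ['wilderness'] (min_width=10, slack=3)
Line 8: ['garden', 'make'] (min_width=11, slack=2)
Line 9: ['deep', 'release'] (min_width=12, slack=1)
Line 10: ['have'] (min_width=4, slack=9)
Line 11: ['everything', 'by'] (min_width=13, slack=0)
Line 12: ['up', 'cup', 'plane'] (min_width=12, slack=1)
Line 13: ['importance'] (min_width=10, slack=3)
Line 14: ['who'] (min_width=3, slack=10)
Total lines: 14

Answer: 14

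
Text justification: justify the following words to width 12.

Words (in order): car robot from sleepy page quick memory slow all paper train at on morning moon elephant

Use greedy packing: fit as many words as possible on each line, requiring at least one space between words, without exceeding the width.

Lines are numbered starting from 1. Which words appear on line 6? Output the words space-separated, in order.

Answer: train at on

Derivation:
Line 1: ['car', 'robot'] (min_width=9, slack=3)
Line 2: ['from', 'sleepy'] (min_width=11, slack=1)
Line 3: ['page', 'quick'] (min_width=10, slack=2)
Line 4: ['memory', 'slow'] (min_width=11, slack=1)
Line 5: ['all', 'paper'] (min_width=9, slack=3)
Line 6: ['train', 'at', 'on'] (min_width=11, slack=1)
Line 7: ['morning', 'moon'] (min_width=12, slack=0)
Line 8: ['elephant'] (min_width=8, slack=4)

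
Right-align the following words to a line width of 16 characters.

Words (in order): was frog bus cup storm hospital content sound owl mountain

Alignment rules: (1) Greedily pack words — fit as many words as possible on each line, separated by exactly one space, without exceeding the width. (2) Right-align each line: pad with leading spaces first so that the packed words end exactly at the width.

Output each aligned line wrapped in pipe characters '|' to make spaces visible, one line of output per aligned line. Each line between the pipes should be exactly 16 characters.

Line 1: ['was', 'frog', 'bus', 'cup'] (min_width=16, slack=0)
Line 2: ['storm', 'hospital'] (min_width=14, slack=2)
Line 3: ['content', 'sound'] (min_width=13, slack=3)
Line 4: ['owl', 'mountain'] (min_width=12, slack=4)

Answer: |was frog bus cup|
|  storm hospital|
|   content sound|
|    owl mountain|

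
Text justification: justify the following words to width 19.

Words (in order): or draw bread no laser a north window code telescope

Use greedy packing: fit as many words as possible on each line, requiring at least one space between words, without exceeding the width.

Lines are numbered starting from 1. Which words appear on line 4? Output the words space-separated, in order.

Answer: telescope

Derivation:
Line 1: ['or', 'draw', 'bread', 'no'] (min_width=16, slack=3)
Line 2: ['laser', 'a', 'north'] (min_width=13, slack=6)
Line 3: ['window', 'code'] (min_width=11, slack=8)
Line 4: ['telescope'] (min_width=9, slack=10)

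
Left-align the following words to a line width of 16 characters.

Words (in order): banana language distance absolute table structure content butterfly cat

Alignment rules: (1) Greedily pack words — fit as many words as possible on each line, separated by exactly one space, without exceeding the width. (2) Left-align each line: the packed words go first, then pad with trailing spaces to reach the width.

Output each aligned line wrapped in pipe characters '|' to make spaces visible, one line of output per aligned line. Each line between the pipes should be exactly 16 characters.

Answer: |banana language |
|distance        |
|absolute table  |
|structure       |
|content         |
|butterfly cat   |

Derivation:
Line 1: ['banana', 'language'] (min_width=15, slack=1)
Line 2: ['distance'] (min_width=8, slack=8)
Line 3: ['absolute', 'table'] (min_width=14, slack=2)
Line 4: ['structure'] (min_width=9, slack=7)
Line 5: ['content'] (min_width=7, slack=9)
Line 6: ['butterfly', 'cat'] (min_width=13, slack=3)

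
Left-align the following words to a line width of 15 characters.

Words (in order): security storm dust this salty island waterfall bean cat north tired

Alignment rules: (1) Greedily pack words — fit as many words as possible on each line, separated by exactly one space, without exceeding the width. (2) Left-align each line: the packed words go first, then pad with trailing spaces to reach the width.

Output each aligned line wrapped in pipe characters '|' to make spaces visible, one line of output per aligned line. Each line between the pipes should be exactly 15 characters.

Answer: |security storm |
|dust this salty|
|island         |
|waterfall bean |
|cat north tired|

Derivation:
Line 1: ['security', 'storm'] (min_width=14, slack=1)
Line 2: ['dust', 'this', 'salty'] (min_width=15, slack=0)
Line 3: ['island'] (min_width=6, slack=9)
Line 4: ['waterfall', 'bean'] (min_width=14, slack=1)
Line 5: ['cat', 'north', 'tired'] (min_width=15, slack=0)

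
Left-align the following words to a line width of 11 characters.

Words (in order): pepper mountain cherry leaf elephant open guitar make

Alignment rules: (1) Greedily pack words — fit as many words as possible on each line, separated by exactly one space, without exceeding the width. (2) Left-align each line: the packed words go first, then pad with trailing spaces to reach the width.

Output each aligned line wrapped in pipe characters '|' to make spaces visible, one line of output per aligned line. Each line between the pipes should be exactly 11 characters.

Line 1: ['pepper'] (min_width=6, slack=5)
Line 2: ['mountain'] (min_width=8, slack=3)
Line 3: ['cherry', 'leaf'] (min_width=11, slack=0)
Line 4: ['elephant'] (min_width=8, slack=3)
Line 5: ['open', 'guitar'] (min_width=11, slack=0)
Line 6: ['make'] (min_width=4, slack=7)

Answer: |pepper     |
|mountain   |
|cherry leaf|
|elephant   |
|open guitar|
|make       |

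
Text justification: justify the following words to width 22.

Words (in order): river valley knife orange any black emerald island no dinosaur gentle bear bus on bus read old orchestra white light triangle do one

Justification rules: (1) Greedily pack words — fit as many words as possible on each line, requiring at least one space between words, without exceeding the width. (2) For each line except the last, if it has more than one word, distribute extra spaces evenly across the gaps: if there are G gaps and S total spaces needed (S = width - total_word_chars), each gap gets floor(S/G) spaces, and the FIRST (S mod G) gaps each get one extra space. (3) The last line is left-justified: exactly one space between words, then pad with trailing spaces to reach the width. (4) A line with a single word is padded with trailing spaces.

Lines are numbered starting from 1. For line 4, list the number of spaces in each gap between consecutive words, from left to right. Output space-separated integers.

Answer: 2 2

Derivation:
Line 1: ['river', 'valley', 'knife'] (min_width=18, slack=4)
Line 2: ['orange', 'any', 'black'] (min_width=16, slack=6)
Line 3: ['emerald', 'island', 'no'] (min_width=17, slack=5)
Line 4: ['dinosaur', 'gentle', 'bear'] (min_width=20, slack=2)
Line 5: ['bus', 'on', 'bus', 'read', 'old'] (min_width=19, slack=3)
Line 6: ['orchestra', 'white', 'light'] (min_width=21, slack=1)
Line 7: ['triangle', 'do', 'one'] (min_width=15, slack=7)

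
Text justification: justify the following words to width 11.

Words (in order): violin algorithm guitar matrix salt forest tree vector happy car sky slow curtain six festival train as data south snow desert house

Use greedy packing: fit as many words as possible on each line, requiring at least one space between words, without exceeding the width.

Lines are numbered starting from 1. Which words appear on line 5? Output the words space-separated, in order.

Answer: forest tree

Derivation:
Line 1: ['violin'] (min_width=6, slack=5)
Line 2: ['algorithm'] (min_width=9, slack=2)
Line 3: ['guitar'] (min_width=6, slack=5)
Line 4: ['matrix', 'salt'] (min_width=11, slack=0)
Line 5: ['forest', 'tree'] (min_width=11, slack=0)
Line 6: ['vector'] (min_width=6, slack=5)
Line 7: ['happy', 'car'] (min_width=9, slack=2)
Line 8: ['sky', 'slow'] (min_width=8, slack=3)
Line 9: ['curtain', 'six'] (min_width=11, slack=0)
Line 10: ['festival'] (min_width=8, slack=3)
Line 11: ['train', 'as'] (min_width=8, slack=3)
Line 12: ['data', 'south'] (min_width=10, slack=1)
Line 13: ['snow', 'desert'] (min_width=11, slack=0)
Line 14: ['house'] (min_width=5, slack=6)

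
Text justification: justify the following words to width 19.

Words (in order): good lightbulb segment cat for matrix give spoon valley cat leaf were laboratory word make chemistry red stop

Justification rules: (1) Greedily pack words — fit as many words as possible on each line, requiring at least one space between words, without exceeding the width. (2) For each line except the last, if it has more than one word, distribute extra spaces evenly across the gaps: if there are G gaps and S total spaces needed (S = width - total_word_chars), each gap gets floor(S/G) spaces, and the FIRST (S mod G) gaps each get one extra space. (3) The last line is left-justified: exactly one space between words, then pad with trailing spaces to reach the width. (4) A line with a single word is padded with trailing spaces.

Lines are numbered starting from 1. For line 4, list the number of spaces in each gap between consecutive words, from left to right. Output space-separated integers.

Line 1: ['good', 'lightbulb'] (min_width=14, slack=5)
Line 2: ['segment', 'cat', 'for'] (min_width=15, slack=4)
Line 3: ['matrix', 'give', 'spoon'] (min_width=17, slack=2)
Line 4: ['valley', 'cat', 'leaf'] (min_width=15, slack=4)
Line 5: ['were', 'laboratory'] (min_width=15, slack=4)
Line 6: ['word', 'make', 'chemistry'] (min_width=19, slack=0)
Line 7: ['red', 'stop'] (min_width=8, slack=11)

Answer: 3 3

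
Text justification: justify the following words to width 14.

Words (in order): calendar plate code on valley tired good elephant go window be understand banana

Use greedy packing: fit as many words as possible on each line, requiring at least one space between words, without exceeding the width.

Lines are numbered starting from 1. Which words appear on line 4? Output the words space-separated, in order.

Line 1: ['calendar', 'plate'] (min_width=14, slack=0)
Line 2: ['code', 'on', 'valley'] (min_width=14, slack=0)
Line 3: ['tired', 'good'] (min_width=10, slack=4)
Line 4: ['elephant', 'go'] (min_width=11, slack=3)
Line 5: ['window', 'be'] (min_width=9, slack=5)
Line 6: ['understand'] (min_width=10, slack=4)
Line 7: ['banana'] (min_width=6, slack=8)

Answer: elephant go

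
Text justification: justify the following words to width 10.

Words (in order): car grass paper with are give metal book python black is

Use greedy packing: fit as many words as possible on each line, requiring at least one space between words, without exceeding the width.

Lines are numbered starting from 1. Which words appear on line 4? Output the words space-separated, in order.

Answer: metal book

Derivation:
Line 1: ['car', 'grass'] (min_width=9, slack=1)
Line 2: ['paper', 'with'] (min_width=10, slack=0)
Line 3: ['are', 'give'] (min_width=8, slack=2)
Line 4: ['metal', 'book'] (min_width=10, slack=0)
Line 5: ['python'] (min_width=6, slack=4)
Line 6: ['black', 'is'] (min_width=8, slack=2)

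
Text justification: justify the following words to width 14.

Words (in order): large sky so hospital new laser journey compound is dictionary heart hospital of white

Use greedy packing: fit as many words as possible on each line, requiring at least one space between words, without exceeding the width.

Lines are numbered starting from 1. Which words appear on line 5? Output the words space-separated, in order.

Line 1: ['large', 'sky', 'so'] (min_width=12, slack=2)
Line 2: ['hospital', 'new'] (min_width=12, slack=2)
Line 3: ['laser', 'journey'] (min_width=13, slack=1)
Line 4: ['compound', 'is'] (min_width=11, slack=3)
Line 5: ['dictionary'] (min_width=10, slack=4)
Line 6: ['heart', 'hospital'] (min_width=14, slack=0)
Line 7: ['of', 'white'] (min_width=8, slack=6)

Answer: dictionary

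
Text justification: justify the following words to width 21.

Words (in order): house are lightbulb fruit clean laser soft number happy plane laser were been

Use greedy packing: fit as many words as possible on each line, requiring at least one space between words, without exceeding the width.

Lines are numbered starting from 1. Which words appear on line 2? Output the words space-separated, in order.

Line 1: ['house', 'are', 'lightbulb'] (min_width=19, slack=2)
Line 2: ['fruit', 'clean', 'laser'] (min_width=17, slack=4)
Line 3: ['soft', 'number', 'happy'] (min_width=17, slack=4)
Line 4: ['plane', 'laser', 'were', 'been'] (min_width=21, slack=0)

Answer: fruit clean laser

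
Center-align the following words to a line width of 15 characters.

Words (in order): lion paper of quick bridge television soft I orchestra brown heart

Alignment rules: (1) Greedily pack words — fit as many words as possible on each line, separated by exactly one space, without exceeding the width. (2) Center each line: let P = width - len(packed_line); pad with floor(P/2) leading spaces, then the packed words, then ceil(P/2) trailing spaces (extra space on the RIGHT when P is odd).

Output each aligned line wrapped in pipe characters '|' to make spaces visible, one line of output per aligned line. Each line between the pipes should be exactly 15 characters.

Answer: | lion paper of |
| quick bridge  |
|television soft|
|  I orchestra  |
|  brown heart  |

Derivation:
Line 1: ['lion', 'paper', 'of'] (min_width=13, slack=2)
Line 2: ['quick', 'bridge'] (min_width=12, slack=3)
Line 3: ['television', 'soft'] (min_width=15, slack=0)
Line 4: ['I', 'orchestra'] (min_width=11, slack=4)
Line 5: ['brown', 'heart'] (min_width=11, slack=4)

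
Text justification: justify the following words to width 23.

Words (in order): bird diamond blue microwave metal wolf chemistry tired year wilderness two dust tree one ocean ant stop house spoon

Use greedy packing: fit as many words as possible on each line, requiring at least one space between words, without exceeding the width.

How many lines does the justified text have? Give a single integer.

Answer: 6

Derivation:
Line 1: ['bird', 'diamond', 'blue'] (min_width=17, slack=6)
Line 2: ['microwave', 'metal', 'wolf'] (min_width=20, slack=3)
Line 3: ['chemistry', 'tired', 'year'] (min_width=20, slack=3)
Line 4: ['wilderness', 'two', 'dust'] (min_width=19, slack=4)
Line 5: ['tree', 'one', 'ocean', 'ant', 'stop'] (min_width=23, slack=0)
Line 6: ['house', 'spoon'] (min_width=11, slack=12)
Total lines: 6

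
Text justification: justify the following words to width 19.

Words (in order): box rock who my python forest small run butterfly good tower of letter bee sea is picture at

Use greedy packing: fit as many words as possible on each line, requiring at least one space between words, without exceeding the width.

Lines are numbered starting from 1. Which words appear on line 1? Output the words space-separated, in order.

Answer: box rock who my

Derivation:
Line 1: ['box', 'rock', 'who', 'my'] (min_width=15, slack=4)
Line 2: ['python', 'forest', 'small'] (min_width=19, slack=0)
Line 3: ['run', 'butterfly', 'good'] (min_width=18, slack=1)
Line 4: ['tower', 'of', 'letter', 'bee'] (min_width=19, slack=0)
Line 5: ['sea', 'is', 'picture', 'at'] (min_width=17, slack=2)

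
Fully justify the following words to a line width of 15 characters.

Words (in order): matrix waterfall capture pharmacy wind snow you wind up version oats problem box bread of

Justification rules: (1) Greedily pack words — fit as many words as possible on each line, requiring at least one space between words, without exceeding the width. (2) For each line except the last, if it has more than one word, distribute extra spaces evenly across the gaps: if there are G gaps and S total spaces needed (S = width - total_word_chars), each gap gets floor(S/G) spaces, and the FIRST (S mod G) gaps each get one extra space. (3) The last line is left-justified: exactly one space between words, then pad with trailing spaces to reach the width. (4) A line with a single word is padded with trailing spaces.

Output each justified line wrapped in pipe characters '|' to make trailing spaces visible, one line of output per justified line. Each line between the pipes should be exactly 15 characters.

Answer: |matrix         |
|waterfall      |
|capture        |
|pharmacy   wind|
|snow  you  wind|
|up version oats|
|problem     box|
|bread of       |

Derivation:
Line 1: ['matrix'] (min_width=6, slack=9)
Line 2: ['waterfall'] (min_width=9, slack=6)
Line 3: ['capture'] (min_width=7, slack=8)
Line 4: ['pharmacy', 'wind'] (min_width=13, slack=2)
Line 5: ['snow', 'you', 'wind'] (min_width=13, slack=2)
Line 6: ['up', 'version', 'oats'] (min_width=15, slack=0)
Line 7: ['problem', 'box'] (min_width=11, slack=4)
Line 8: ['bread', 'of'] (min_width=8, slack=7)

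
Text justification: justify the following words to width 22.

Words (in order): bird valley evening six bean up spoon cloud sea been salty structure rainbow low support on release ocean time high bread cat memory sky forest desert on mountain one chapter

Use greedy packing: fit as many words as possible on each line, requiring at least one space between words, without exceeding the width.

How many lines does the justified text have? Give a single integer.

Line 1: ['bird', 'valley', 'evening'] (min_width=19, slack=3)
Line 2: ['six', 'bean', 'up', 'spoon'] (min_width=17, slack=5)
Line 3: ['cloud', 'sea', 'been', 'salty'] (min_width=20, slack=2)
Line 4: ['structure', 'rainbow', 'low'] (min_width=21, slack=1)
Line 5: ['support', 'on', 'release'] (min_width=18, slack=4)
Line 6: ['ocean', 'time', 'high', 'bread'] (min_width=21, slack=1)
Line 7: ['cat', 'memory', 'sky', 'forest'] (min_width=21, slack=1)
Line 8: ['desert', 'on', 'mountain', 'one'] (min_width=22, slack=0)
Line 9: ['chapter'] (min_width=7, slack=15)
Total lines: 9

Answer: 9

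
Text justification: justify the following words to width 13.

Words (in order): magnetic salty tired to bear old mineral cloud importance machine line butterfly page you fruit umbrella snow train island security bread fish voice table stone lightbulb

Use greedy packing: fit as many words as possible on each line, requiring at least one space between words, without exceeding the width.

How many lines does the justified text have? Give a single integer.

Answer: 16

Derivation:
Line 1: ['magnetic'] (min_width=8, slack=5)
Line 2: ['salty', 'tired'] (min_width=11, slack=2)
Line 3: ['to', 'bear', 'old'] (min_width=11, slack=2)
Line 4: ['mineral', 'cloud'] (min_width=13, slack=0)
Line 5: ['importance'] (min_width=10, slack=3)
Line 6: ['machine', 'line'] (min_width=12, slack=1)
Line 7: ['butterfly'] (min_width=9, slack=4)
Line 8: ['page', 'you'] (min_width=8, slack=5)
Line 9: ['fruit'] (min_width=5, slack=8)
Line 10: ['umbrella', 'snow'] (min_width=13, slack=0)
Line 11: ['train', 'island'] (min_width=12, slack=1)
Line 12: ['security'] (min_width=8, slack=5)
Line 13: ['bread', 'fish'] (min_width=10, slack=3)
Line 14: ['voice', 'table'] (min_width=11, slack=2)
Line 15: ['stone'] (min_width=5, slack=8)
Line 16: ['lightbulb'] (min_width=9, slack=4)
Total lines: 16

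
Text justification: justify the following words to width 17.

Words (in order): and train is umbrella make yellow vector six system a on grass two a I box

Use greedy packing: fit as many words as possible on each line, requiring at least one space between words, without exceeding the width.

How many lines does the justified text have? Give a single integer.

Answer: 5

Derivation:
Line 1: ['and', 'train', 'is'] (min_width=12, slack=5)
Line 2: ['umbrella', 'make'] (min_width=13, slack=4)
Line 3: ['yellow', 'vector', 'six'] (min_width=17, slack=0)
Line 4: ['system', 'a', 'on', 'grass'] (min_width=17, slack=0)
Line 5: ['two', 'a', 'I', 'box'] (min_width=11, slack=6)
Total lines: 5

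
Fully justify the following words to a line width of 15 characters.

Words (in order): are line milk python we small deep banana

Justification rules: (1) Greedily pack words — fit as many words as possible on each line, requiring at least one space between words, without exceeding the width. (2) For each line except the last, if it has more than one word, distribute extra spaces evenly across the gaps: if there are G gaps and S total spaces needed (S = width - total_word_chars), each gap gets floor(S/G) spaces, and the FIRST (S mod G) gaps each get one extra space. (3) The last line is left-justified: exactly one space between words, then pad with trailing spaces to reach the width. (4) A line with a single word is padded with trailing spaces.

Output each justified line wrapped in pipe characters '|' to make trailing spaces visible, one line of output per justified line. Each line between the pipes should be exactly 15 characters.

Line 1: ['are', 'line', 'milk'] (min_width=13, slack=2)
Line 2: ['python', 'we', 'small'] (min_width=15, slack=0)
Line 3: ['deep', 'banana'] (min_width=11, slack=4)

Answer: |are  line  milk|
|python we small|
|deep banana    |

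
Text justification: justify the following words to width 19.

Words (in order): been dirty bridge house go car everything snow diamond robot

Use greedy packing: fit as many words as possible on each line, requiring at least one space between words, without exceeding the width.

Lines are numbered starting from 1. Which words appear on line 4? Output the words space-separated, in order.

Line 1: ['been', 'dirty', 'bridge'] (min_width=17, slack=2)
Line 2: ['house', 'go', 'car'] (min_width=12, slack=7)
Line 3: ['everything', 'snow'] (min_width=15, slack=4)
Line 4: ['diamond', 'robot'] (min_width=13, slack=6)

Answer: diamond robot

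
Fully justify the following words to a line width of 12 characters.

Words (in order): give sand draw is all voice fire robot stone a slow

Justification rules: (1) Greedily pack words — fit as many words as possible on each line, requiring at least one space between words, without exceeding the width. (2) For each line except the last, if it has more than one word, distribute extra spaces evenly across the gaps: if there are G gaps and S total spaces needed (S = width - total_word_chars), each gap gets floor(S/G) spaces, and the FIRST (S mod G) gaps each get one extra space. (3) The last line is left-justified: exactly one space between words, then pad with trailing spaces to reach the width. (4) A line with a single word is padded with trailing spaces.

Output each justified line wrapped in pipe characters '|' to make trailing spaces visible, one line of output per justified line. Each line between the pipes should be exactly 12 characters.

Line 1: ['give', 'sand'] (min_width=9, slack=3)
Line 2: ['draw', 'is', 'all'] (min_width=11, slack=1)
Line 3: ['voice', 'fire'] (min_width=10, slack=2)
Line 4: ['robot', 'stone'] (min_width=11, slack=1)
Line 5: ['a', 'slow'] (min_width=6, slack=6)

Answer: |give    sand|
|draw  is all|
|voice   fire|
|robot  stone|
|a slow      |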